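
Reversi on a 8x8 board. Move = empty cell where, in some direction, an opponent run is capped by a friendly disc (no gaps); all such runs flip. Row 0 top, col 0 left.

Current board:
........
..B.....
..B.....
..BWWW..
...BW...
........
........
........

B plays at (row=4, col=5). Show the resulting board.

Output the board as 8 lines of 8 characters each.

Answer: ........
..B.....
..B.....
..BWWW..
...BBB..
........
........
........

Derivation:
Place B at (4,5); scan 8 dirs for brackets.
Dir NW: opp run (3,4), next='.' -> no flip
Dir N: opp run (3,5), next='.' -> no flip
Dir NE: first cell '.' (not opp) -> no flip
Dir W: opp run (4,4) capped by B -> flip
Dir E: first cell '.' (not opp) -> no flip
Dir SW: first cell '.' (not opp) -> no flip
Dir S: first cell '.' (not opp) -> no flip
Dir SE: first cell '.' (not opp) -> no flip
All flips: (4,4)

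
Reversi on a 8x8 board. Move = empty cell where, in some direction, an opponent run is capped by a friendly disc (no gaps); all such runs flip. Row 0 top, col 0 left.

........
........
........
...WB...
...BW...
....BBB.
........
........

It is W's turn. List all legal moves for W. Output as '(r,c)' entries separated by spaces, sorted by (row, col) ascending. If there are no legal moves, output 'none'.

(2,3): no bracket -> illegal
(2,4): flips 1 -> legal
(2,5): no bracket -> illegal
(3,2): no bracket -> illegal
(3,5): flips 1 -> legal
(4,2): flips 1 -> legal
(4,5): no bracket -> illegal
(4,6): no bracket -> illegal
(4,7): no bracket -> illegal
(5,2): no bracket -> illegal
(5,3): flips 1 -> legal
(5,7): no bracket -> illegal
(6,3): no bracket -> illegal
(6,4): flips 1 -> legal
(6,5): no bracket -> illegal
(6,6): flips 1 -> legal
(6,7): no bracket -> illegal

Answer: (2,4) (3,5) (4,2) (5,3) (6,4) (6,6)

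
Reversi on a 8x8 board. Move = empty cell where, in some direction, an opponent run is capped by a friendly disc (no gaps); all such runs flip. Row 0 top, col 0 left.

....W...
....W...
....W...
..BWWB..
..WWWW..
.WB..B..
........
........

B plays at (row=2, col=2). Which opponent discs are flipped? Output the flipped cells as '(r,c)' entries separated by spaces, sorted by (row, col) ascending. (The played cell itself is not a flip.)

Dir NW: first cell '.' (not opp) -> no flip
Dir N: first cell '.' (not opp) -> no flip
Dir NE: first cell '.' (not opp) -> no flip
Dir W: first cell '.' (not opp) -> no flip
Dir E: first cell '.' (not opp) -> no flip
Dir SW: first cell '.' (not opp) -> no flip
Dir S: first cell 'B' (not opp) -> no flip
Dir SE: opp run (3,3) (4,4) capped by B -> flip

Answer: (3,3) (4,4)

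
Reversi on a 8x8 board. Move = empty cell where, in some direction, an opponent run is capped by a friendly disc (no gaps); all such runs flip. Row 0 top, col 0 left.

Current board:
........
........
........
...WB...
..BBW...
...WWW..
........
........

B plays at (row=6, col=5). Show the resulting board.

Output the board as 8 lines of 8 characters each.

Place B at (6,5); scan 8 dirs for brackets.
Dir NW: opp run (5,4) capped by B -> flip
Dir N: opp run (5,5), next='.' -> no flip
Dir NE: first cell '.' (not opp) -> no flip
Dir W: first cell '.' (not opp) -> no flip
Dir E: first cell '.' (not opp) -> no flip
Dir SW: first cell '.' (not opp) -> no flip
Dir S: first cell '.' (not opp) -> no flip
Dir SE: first cell '.' (not opp) -> no flip
All flips: (5,4)

Answer: ........
........
........
...WB...
..BBW...
...WBW..
.....B..
........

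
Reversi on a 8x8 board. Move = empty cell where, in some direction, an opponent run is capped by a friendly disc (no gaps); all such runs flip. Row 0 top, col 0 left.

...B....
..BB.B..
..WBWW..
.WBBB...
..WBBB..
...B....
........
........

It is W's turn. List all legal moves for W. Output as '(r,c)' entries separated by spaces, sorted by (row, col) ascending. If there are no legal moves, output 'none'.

Answer: (0,2) (0,4) (0,5) (0,6) (3,5) (4,6) (5,2) (5,4) (5,5) (6,4)

Derivation:
(0,1): no bracket -> illegal
(0,2): flips 2 -> legal
(0,4): flips 1 -> legal
(0,5): flips 1 -> legal
(0,6): flips 1 -> legal
(1,1): no bracket -> illegal
(1,4): no bracket -> illegal
(1,6): no bracket -> illegal
(2,1): no bracket -> illegal
(2,6): no bracket -> illegal
(3,5): flips 3 -> legal
(3,6): no bracket -> illegal
(4,1): no bracket -> illegal
(4,6): flips 3 -> legal
(5,2): flips 2 -> legal
(5,4): flips 2 -> legal
(5,5): flips 2 -> legal
(5,6): no bracket -> illegal
(6,2): no bracket -> illegal
(6,3): no bracket -> illegal
(6,4): flips 1 -> legal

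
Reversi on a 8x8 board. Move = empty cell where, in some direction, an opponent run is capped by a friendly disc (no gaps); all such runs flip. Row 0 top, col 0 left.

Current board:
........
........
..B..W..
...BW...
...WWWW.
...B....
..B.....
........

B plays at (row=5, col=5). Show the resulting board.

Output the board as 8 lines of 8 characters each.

Answer: ........
........
..B..W..
...BW...
...WBWW.
...B.B..
..B.....
........

Derivation:
Place B at (5,5); scan 8 dirs for brackets.
Dir NW: opp run (4,4) capped by B -> flip
Dir N: opp run (4,5), next='.' -> no flip
Dir NE: opp run (4,6), next='.' -> no flip
Dir W: first cell '.' (not opp) -> no flip
Dir E: first cell '.' (not opp) -> no flip
Dir SW: first cell '.' (not opp) -> no flip
Dir S: first cell '.' (not opp) -> no flip
Dir SE: first cell '.' (not opp) -> no flip
All flips: (4,4)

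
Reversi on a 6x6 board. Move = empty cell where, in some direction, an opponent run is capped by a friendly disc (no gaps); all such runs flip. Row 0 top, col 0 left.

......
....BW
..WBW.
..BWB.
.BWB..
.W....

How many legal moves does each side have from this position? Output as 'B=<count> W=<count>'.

-- B to move --
(0,4): no bracket -> illegal
(0,5): no bracket -> illegal
(1,1): no bracket -> illegal
(1,2): flips 1 -> legal
(1,3): no bracket -> illegal
(2,1): flips 1 -> legal
(2,5): flips 1 -> legal
(3,1): no bracket -> illegal
(3,5): no bracket -> illegal
(4,0): no bracket -> illegal
(4,4): no bracket -> illegal
(5,0): no bracket -> illegal
(5,2): flips 1 -> legal
(5,3): no bracket -> illegal
B mobility = 4
-- W to move --
(0,3): no bracket -> illegal
(0,4): flips 1 -> legal
(0,5): no bracket -> illegal
(1,2): no bracket -> illegal
(1,3): flips 2 -> legal
(2,1): no bracket -> illegal
(2,5): no bracket -> illegal
(3,0): no bracket -> illegal
(3,1): flips 2 -> legal
(3,5): flips 1 -> legal
(4,0): flips 1 -> legal
(4,4): flips 2 -> legal
(4,5): no bracket -> illegal
(5,0): no bracket -> illegal
(5,2): no bracket -> illegal
(5,3): flips 1 -> legal
(5,4): no bracket -> illegal
W mobility = 7

Answer: B=4 W=7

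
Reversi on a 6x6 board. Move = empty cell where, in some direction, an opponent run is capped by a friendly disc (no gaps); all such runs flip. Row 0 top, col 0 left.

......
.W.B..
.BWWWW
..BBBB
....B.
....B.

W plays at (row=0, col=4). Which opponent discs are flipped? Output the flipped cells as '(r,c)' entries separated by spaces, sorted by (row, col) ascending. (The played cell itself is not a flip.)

Answer: (1,3)

Derivation:
Dir NW: edge -> no flip
Dir N: edge -> no flip
Dir NE: edge -> no flip
Dir W: first cell '.' (not opp) -> no flip
Dir E: first cell '.' (not opp) -> no flip
Dir SW: opp run (1,3) capped by W -> flip
Dir S: first cell '.' (not opp) -> no flip
Dir SE: first cell '.' (not opp) -> no flip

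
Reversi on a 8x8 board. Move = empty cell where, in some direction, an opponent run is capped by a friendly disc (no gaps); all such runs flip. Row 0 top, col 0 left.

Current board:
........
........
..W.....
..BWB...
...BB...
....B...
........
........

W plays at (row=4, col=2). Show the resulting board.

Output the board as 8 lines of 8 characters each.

Answer: ........
........
..W.....
..WWB...
..WBB...
....B...
........
........

Derivation:
Place W at (4,2); scan 8 dirs for brackets.
Dir NW: first cell '.' (not opp) -> no flip
Dir N: opp run (3,2) capped by W -> flip
Dir NE: first cell 'W' (not opp) -> no flip
Dir W: first cell '.' (not opp) -> no flip
Dir E: opp run (4,3) (4,4), next='.' -> no flip
Dir SW: first cell '.' (not opp) -> no flip
Dir S: first cell '.' (not opp) -> no flip
Dir SE: first cell '.' (not opp) -> no flip
All flips: (3,2)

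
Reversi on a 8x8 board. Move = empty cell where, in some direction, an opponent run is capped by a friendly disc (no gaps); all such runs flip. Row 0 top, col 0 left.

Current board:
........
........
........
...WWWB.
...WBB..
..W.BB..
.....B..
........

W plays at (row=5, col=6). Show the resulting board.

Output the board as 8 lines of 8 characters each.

Answer: ........
........
........
...WWWB.
...WBW..
..W.BBW.
.....B..
........

Derivation:
Place W at (5,6); scan 8 dirs for brackets.
Dir NW: opp run (4,5) capped by W -> flip
Dir N: first cell '.' (not opp) -> no flip
Dir NE: first cell '.' (not opp) -> no flip
Dir W: opp run (5,5) (5,4), next='.' -> no flip
Dir E: first cell '.' (not opp) -> no flip
Dir SW: opp run (6,5), next='.' -> no flip
Dir S: first cell '.' (not opp) -> no flip
Dir SE: first cell '.' (not opp) -> no flip
All flips: (4,5)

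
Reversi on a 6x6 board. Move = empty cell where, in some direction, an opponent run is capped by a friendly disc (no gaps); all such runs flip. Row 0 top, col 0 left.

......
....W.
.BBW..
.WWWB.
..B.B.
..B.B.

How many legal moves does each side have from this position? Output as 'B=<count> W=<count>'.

Answer: B=7 W=10

Derivation:
-- B to move --
(0,3): no bracket -> illegal
(0,4): no bracket -> illegal
(0,5): no bracket -> illegal
(1,2): flips 1 -> legal
(1,3): no bracket -> illegal
(1,5): no bracket -> illegal
(2,0): flips 1 -> legal
(2,4): flips 2 -> legal
(2,5): no bracket -> illegal
(3,0): flips 3 -> legal
(4,0): flips 1 -> legal
(4,1): flips 1 -> legal
(4,3): flips 1 -> legal
B mobility = 7
-- W to move --
(1,0): flips 1 -> legal
(1,1): flips 2 -> legal
(1,2): flips 1 -> legal
(1,3): flips 1 -> legal
(2,0): flips 2 -> legal
(2,4): no bracket -> illegal
(2,5): no bracket -> illegal
(3,0): no bracket -> illegal
(3,5): flips 1 -> legal
(4,1): no bracket -> illegal
(4,3): no bracket -> illegal
(4,5): flips 1 -> legal
(5,1): flips 1 -> legal
(5,3): flips 1 -> legal
(5,5): flips 1 -> legal
W mobility = 10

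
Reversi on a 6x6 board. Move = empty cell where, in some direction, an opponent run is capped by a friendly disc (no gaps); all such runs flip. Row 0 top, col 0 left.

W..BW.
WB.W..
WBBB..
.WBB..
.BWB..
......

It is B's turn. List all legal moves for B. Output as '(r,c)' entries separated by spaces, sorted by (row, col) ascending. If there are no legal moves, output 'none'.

(0,1): no bracket -> illegal
(0,2): no bracket -> illegal
(0,5): flips 1 -> legal
(1,2): no bracket -> illegal
(1,4): no bracket -> illegal
(1,5): no bracket -> illegal
(2,4): no bracket -> illegal
(3,0): flips 1 -> legal
(4,0): flips 1 -> legal
(5,1): flips 1 -> legal
(5,2): flips 1 -> legal
(5,3): no bracket -> illegal

Answer: (0,5) (3,0) (4,0) (5,1) (5,2)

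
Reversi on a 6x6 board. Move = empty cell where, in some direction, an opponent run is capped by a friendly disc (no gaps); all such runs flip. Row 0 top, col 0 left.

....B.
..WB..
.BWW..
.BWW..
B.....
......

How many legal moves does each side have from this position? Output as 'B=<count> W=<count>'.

-- B to move --
(0,1): no bracket -> illegal
(0,2): no bracket -> illegal
(0,3): flips 1 -> legal
(1,1): flips 1 -> legal
(1,4): no bracket -> illegal
(2,4): flips 2 -> legal
(3,4): flips 2 -> legal
(4,1): no bracket -> illegal
(4,2): no bracket -> illegal
(4,3): flips 3 -> legal
(4,4): no bracket -> illegal
B mobility = 5
-- W to move --
(0,2): no bracket -> illegal
(0,3): flips 1 -> legal
(0,5): no bracket -> illegal
(1,0): flips 1 -> legal
(1,1): no bracket -> illegal
(1,4): flips 1 -> legal
(1,5): no bracket -> illegal
(2,0): flips 1 -> legal
(2,4): no bracket -> illegal
(3,0): flips 2 -> legal
(4,1): no bracket -> illegal
(4,2): no bracket -> illegal
(5,0): no bracket -> illegal
(5,1): no bracket -> illegal
W mobility = 5

Answer: B=5 W=5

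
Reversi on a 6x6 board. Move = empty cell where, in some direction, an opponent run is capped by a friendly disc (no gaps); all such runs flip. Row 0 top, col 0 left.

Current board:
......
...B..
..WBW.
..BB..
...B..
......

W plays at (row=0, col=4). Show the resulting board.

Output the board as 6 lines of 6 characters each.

Answer: ....W.
...W..
..WBW.
..BB..
...B..
......

Derivation:
Place W at (0,4); scan 8 dirs for brackets.
Dir NW: edge -> no flip
Dir N: edge -> no flip
Dir NE: edge -> no flip
Dir W: first cell '.' (not opp) -> no flip
Dir E: first cell '.' (not opp) -> no flip
Dir SW: opp run (1,3) capped by W -> flip
Dir S: first cell '.' (not opp) -> no flip
Dir SE: first cell '.' (not opp) -> no flip
All flips: (1,3)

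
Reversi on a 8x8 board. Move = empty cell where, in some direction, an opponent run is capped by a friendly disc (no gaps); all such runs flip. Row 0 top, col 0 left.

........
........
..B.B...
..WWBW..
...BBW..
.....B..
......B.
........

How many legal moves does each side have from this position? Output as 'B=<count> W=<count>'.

-- B to move --
(2,1): flips 1 -> legal
(2,3): flips 1 -> legal
(2,5): flips 2 -> legal
(2,6): flips 1 -> legal
(3,1): flips 2 -> legal
(3,6): flips 1 -> legal
(4,1): no bracket -> illegal
(4,2): flips 2 -> legal
(4,6): flips 2 -> legal
(5,4): no bracket -> illegal
(5,6): flips 1 -> legal
B mobility = 9
-- W to move --
(1,1): flips 1 -> legal
(1,2): flips 1 -> legal
(1,3): flips 1 -> legal
(1,4): no bracket -> illegal
(1,5): flips 1 -> legal
(2,1): no bracket -> illegal
(2,3): flips 1 -> legal
(2,5): no bracket -> illegal
(3,1): no bracket -> illegal
(4,2): flips 2 -> legal
(4,6): no bracket -> illegal
(5,2): no bracket -> illegal
(5,3): flips 2 -> legal
(5,4): flips 1 -> legal
(5,6): no bracket -> illegal
(5,7): no bracket -> illegal
(6,4): no bracket -> illegal
(6,5): flips 1 -> legal
(6,7): no bracket -> illegal
(7,5): no bracket -> illegal
(7,6): no bracket -> illegal
(7,7): flips 3 -> legal
W mobility = 10

Answer: B=9 W=10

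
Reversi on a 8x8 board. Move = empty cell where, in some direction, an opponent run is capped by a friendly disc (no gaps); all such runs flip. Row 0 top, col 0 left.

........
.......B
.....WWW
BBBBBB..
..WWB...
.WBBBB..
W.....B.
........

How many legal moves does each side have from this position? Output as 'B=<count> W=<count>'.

Answer: B=5 W=13

Derivation:
-- B to move --
(1,4): no bracket -> illegal
(1,5): flips 1 -> legal
(1,6): flips 1 -> legal
(2,4): no bracket -> illegal
(3,6): no bracket -> illegal
(3,7): flips 1 -> legal
(4,0): no bracket -> illegal
(4,1): flips 2 -> legal
(5,0): flips 1 -> legal
(6,1): no bracket -> illegal
(6,2): no bracket -> illegal
(7,0): no bracket -> illegal
(7,1): no bracket -> illegal
B mobility = 5
-- W to move --
(0,6): no bracket -> illegal
(0,7): flips 1 -> legal
(1,6): no bracket -> illegal
(2,0): flips 1 -> legal
(2,1): flips 1 -> legal
(2,2): flips 1 -> legal
(2,3): flips 1 -> legal
(2,4): flips 1 -> legal
(3,6): no bracket -> illegal
(4,0): no bracket -> illegal
(4,1): no bracket -> illegal
(4,5): flips 2 -> legal
(4,6): no bracket -> illegal
(5,6): flips 4 -> legal
(5,7): no bracket -> illegal
(6,1): flips 1 -> legal
(6,2): flips 4 -> legal
(6,3): flips 1 -> legal
(6,4): flips 1 -> legal
(6,5): flips 1 -> legal
(6,7): no bracket -> illegal
(7,5): no bracket -> illegal
(7,6): no bracket -> illegal
(7,7): no bracket -> illegal
W mobility = 13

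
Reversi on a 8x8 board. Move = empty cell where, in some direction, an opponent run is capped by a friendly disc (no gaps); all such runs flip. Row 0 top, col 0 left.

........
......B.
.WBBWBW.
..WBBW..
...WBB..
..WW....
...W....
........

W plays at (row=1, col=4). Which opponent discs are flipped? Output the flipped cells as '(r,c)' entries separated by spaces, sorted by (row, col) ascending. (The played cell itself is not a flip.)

Answer: (2,3)

Derivation:
Dir NW: first cell '.' (not opp) -> no flip
Dir N: first cell '.' (not opp) -> no flip
Dir NE: first cell '.' (not opp) -> no flip
Dir W: first cell '.' (not opp) -> no flip
Dir E: first cell '.' (not opp) -> no flip
Dir SW: opp run (2,3) capped by W -> flip
Dir S: first cell 'W' (not opp) -> no flip
Dir SE: opp run (2,5), next='.' -> no flip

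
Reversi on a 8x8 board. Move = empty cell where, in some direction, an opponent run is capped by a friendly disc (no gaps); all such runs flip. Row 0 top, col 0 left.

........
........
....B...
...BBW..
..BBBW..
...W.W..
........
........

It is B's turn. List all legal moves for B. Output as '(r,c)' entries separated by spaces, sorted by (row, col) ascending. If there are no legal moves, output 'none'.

Answer: (2,6) (3,6) (4,6) (5,6) (6,2) (6,3) (6,4) (6,6)

Derivation:
(2,5): no bracket -> illegal
(2,6): flips 1 -> legal
(3,6): flips 1 -> legal
(4,6): flips 2 -> legal
(5,2): no bracket -> illegal
(5,4): no bracket -> illegal
(5,6): flips 1 -> legal
(6,2): flips 1 -> legal
(6,3): flips 1 -> legal
(6,4): flips 1 -> legal
(6,5): no bracket -> illegal
(6,6): flips 1 -> legal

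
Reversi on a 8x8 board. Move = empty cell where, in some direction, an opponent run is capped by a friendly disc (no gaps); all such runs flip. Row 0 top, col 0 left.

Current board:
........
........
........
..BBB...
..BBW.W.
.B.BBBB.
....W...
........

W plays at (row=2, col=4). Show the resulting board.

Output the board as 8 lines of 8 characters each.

Place W at (2,4); scan 8 dirs for brackets.
Dir NW: first cell '.' (not opp) -> no flip
Dir N: first cell '.' (not opp) -> no flip
Dir NE: first cell '.' (not opp) -> no flip
Dir W: first cell '.' (not opp) -> no flip
Dir E: first cell '.' (not opp) -> no flip
Dir SW: opp run (3,3) (4,2) (5,1), next='.' -> no flip
Dir S: opp run (3,4) capped by W -> flip
Dir SE: first cell '.' (not opp) -> no flip
All flips: (3,4)

Answer: ........
........
....W...
..BBW...
..BBW.W.
.B.BBBB.
....W...
........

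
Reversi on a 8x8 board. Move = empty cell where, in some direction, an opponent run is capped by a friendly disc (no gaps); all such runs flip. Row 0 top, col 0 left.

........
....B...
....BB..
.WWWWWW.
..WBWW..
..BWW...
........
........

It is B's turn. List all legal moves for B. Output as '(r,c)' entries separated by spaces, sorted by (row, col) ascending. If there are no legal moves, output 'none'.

(2,0): no bracket -> illegal
(2,1): flips 1 -> legal
(2,2): flips 2 -> legal
(2,3): flips 1 -> legal
(2,6): no bracket -> illegal
(2,7): no bracket -> illegal
(3,0): no bracket -> illegal
(3,7): no bracket -> illegal
(4,0): no bracket -> illegal
(4,1): flips 1 -> legal
(4,6): flips 3 -> legal
(4,7): flips 1 -> legal
(5,1): flips 2 -> legal
(5,5): flips 4 -> legal
(5,6): no bracket -> illegal
(6,2): no bracket -> illegal
(6,3): flips 1 -> legal
(6,4): flips 3 -> legal
(6,5): flips 1 -> legal

Answer: (2,1) (2,2) (2,3) (4,1) (4,6) (4,7) (5,1) (5,5) (6,3) (6,4) (6,5)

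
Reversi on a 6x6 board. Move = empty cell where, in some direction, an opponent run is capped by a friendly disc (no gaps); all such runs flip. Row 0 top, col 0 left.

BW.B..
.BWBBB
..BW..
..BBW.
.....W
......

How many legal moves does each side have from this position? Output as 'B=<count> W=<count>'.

-- B to move --
(0,2): flips 2 -> legal
(1,0): no bracket -> illegal
(2,1): flips 1 -> legal
(2,4): flips 1 -> legal
(2,5): no bracket -> illegal
(3,5): flips 1 -> legal
(4,3): no bracket -> illegal
(4,4): no bracket -> illegal
(5,4): no bracket -> illegal
(5,5): no bracket -> illegal
B mobility = 4
-- W to move --
(0,2): no bracket -> illegal
(0,4): no bracket -> illegal
(0,5): flips 1 -> legal
(1,0): flips 1 -> legal
(2,0): no bracket -> illegal
(2,1): flips 2 -> legal
(2,4): no bracket -> illegal
(2,5): no bracket -> illegal
(3,1): flips 2 -> legal
(4,1): flips 1 -> legal
(4,2): flips 2 -> legal
(4,3): flips 1 -> legal
(4,4): no bracket -> illegal
W mobility = 7

Answer: B=4 W=7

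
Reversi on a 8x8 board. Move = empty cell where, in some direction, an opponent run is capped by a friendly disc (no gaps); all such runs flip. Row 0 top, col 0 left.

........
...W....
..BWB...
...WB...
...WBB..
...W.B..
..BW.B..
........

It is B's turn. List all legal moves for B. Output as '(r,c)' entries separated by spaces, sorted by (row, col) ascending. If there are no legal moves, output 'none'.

Answer: (0,2) (0,4) (1,2) (3,2) (4,2) (5,2) (6,4)

Derivation:
(0,2): flips 1 -> legal
(0,3): no bracket -> illegal
(0,4): flips 1 -> legal
(1,2): flips 1 -> legal
(1,4): no bracket -> illegal
(3,2): flips 1 -> legal
(4,2): flips 2 -> legal
(5,2): flips 1 -> legal
(5,4): no bracket -> illegal
(6,4): flips 1 -> legal
(7,2): no bracket -> illegal
(7,3): no bracket -> illegal
(7,4): no bracket -> illegal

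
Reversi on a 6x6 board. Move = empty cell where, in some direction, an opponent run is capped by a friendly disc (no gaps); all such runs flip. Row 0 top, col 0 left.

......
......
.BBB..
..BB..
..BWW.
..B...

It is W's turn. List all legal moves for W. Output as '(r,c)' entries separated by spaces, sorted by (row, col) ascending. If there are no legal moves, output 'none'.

(1,0): flips 2 -> legal
(1,1): flips 2 -> legal
(1,2): no bracket -> illegal
(1,3): flips 2 -> legal
(1,4): no bracket -> illegal
(2,0): no bracket -> illegal
(2,4): no bracket -> illegal
(3,0): no bracket -> illegal
(3,1): no bracket -> illegal
(3,4): no bracket -> illegal
(4,1): flips 1 -> legal
(5,1): no bracket -> illegal
(5,3): no bracket -> illegal

Answer: (1,0) (1,1) (1,3) (4,1)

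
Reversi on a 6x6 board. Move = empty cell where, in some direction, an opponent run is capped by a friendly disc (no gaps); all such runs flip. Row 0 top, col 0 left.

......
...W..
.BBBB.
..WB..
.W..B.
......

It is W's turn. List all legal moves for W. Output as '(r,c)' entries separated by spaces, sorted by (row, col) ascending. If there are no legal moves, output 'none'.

(1,0): flips 1 -> legal
(1,1): no bracket -> illegal
(1,2): flips 1 -> legal
(1,4): flips 1 -> legal
(1,5): no bracket -> illegal
(2,0): no bracket -> illegal
(2,5): no bracket -> illegal
(3,0): no bracket -> illegal
(3,1): flips 1 -> legal
(3,4): flips 1 -> legal
(3,5): flips 1 -> legal
(4,2): no bracket -> illegal
(4,3): flips 2 -> legal
(4,5): no bracket -> illegal
(5,3): no bracket -> illegal
(5,4): no bracket -> illegal
(5,5): no bracket -> illegal

Answer: (1,0) (1,2) (1,4) (3,1) (3,4) (3,5) (4,3)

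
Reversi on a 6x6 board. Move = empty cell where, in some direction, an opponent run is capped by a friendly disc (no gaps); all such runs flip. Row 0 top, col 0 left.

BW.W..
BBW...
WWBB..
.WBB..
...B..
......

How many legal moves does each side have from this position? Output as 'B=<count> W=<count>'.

Answer: B=5 W=6

Derivation:
-- B to move --
(0,2): flips 2 -> legal
(0,4): no bracket -> illegal
(1,3): flips 1 -> legal
(1,4): no bracket -> illegal
(3,0): flips 2 -> legal
(4,0): flips 1 -> legal
(4,1): flips 2 -> legal
(4,2): no bracket -> illegal
B mobility = 5
-- W to move --
(0,2): flips 1 -> legal
(1,3): flips 1 -> legal
(1,4): no bracket -> illegal
(2,4): flips 2 -> legal
(3,4): flips 3 -> legal
(4,1): no bracket -> illegal
(4,2): flips 2 -> legal
(4,4): no bracket -> illegal
(5,2): no bracket -> illegal
(5,3): no bracket -> illegal
(5,4): flips 2 -> legal
W mobility = 6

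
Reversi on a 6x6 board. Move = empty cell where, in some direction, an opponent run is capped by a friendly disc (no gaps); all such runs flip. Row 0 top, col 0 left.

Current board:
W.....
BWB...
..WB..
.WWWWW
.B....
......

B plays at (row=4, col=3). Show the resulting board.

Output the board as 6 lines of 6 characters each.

Place B at (4,3); scan 8 dirs for brackets.
Dir NW: opp run (3,2), next='.' -> no flip
Dir N: opp run (3,3) capped by B -> flip
Dir NE: opp run (3,4), next='.' -> no flip
Dir W: first cell '.' (not opp) -> no flip
Dir E: first cell '.' (not opp) -> no flip
Dir SW: first cell '.' (not opp) -> no flip
Dir S: first cell '.' (not opp) -> no flip
Dir SE: first cell '.' (not opp) -> no flip
All flips: (3,3)

Answer: W.....
BWB...
..WB..
.WWBWW
.B.B..
......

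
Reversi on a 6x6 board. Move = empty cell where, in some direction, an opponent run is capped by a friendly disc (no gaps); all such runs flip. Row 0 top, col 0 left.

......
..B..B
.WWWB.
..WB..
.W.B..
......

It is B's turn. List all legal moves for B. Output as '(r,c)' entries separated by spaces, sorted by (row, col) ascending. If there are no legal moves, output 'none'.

Answer: (1,0) (1,1) (1,3) (2,0) (3,0) (3,1) (3,4) (4,2)

Derivation:
(1,0): flips 2 -> legal
(1,1): flips 1 -> legal
(1,3): flips 1 -> legal
(1,4): no bracket -> illegal
(2,0): flips 3 -> legal
(3,0): flips 1 -> legal
(3,1): flips 1 -> legal
(3,4): flips 1 -> legal
(4,0): no bracket -> illegal
(4,2): flips 2 -> legal
(5,0): no bracket -> illegal
(5,1): no bracket -> illegal
(5,2): no bracket -> illegal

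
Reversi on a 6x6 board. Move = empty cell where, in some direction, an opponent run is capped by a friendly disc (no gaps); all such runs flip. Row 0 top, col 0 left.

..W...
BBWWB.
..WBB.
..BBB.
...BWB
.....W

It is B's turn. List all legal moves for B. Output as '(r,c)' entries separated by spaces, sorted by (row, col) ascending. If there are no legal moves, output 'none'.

(0,1): flips 1 -> legal
(0,3): flips 1 -> legal
(0,4): no bracket -> illegal
(2,1): flips 1 -> legal
(3,1): no bracket -> illegal
(3,5): no bracket -> illegal
(5,3): no bracket -> illegal
(5,4): flips 1 -> legal

Answer: (0,1) (0,3) (2,1) (5,4)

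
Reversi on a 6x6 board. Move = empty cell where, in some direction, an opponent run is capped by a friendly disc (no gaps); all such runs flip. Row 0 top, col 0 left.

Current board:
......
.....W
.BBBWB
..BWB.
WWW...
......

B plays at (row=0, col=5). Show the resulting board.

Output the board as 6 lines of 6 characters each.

Place B at (0,5); scan 8 dirs for brackets.
Dir NW: edge -> no flip
Dir N: edge -> no flip
Dir NE: edge -> no flip
Dir W: first cell '.' (not opp) -> no flip
Dir E: edge -> no flip
Dir SW: first cell '.' (not opp) -> no flip
Dir S: opp run (1,5) capped by B -> flip
Dir SE: edge -> no flip
All flips: (1,5)

Answer: .....B
.....B
.BBBWB
..BWB.
WWW...
......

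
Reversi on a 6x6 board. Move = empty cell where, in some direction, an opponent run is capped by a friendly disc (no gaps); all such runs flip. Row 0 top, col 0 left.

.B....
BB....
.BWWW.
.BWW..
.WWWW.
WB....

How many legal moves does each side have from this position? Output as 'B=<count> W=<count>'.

Answer: B=7 W=5

Derivation:
-- B to move --
(1,2): no bracket -> illegal
(1,3): flips 1 -> legal
(1,4): no bracket -> illegal
(1,5): flips 3 -> legal
(2,5): flips 3 -> legal
(3,0): no bracket -> illegal
(3,4): flips 2 -> legal
(3,5): no bracket -> illegal
(4,0): no bracket -> illegal
(4,5): no bracket -> illegal
(5,2): no bracket -> illegal
(5,3): flips 1 -> legal
(5,4): flips 2 -> legal
(5,5): flips 3 -> legal
B mobility = 7
-- W to move --
(0,0): flips 1 -> legal
(0,2): no bracket -> illegal
(1,2): no bracket -> illegal
(2,0): flips 2 -> legal
(3,0): flips 1 -> legal
(4,0): flips 1 -> legal
(5,2): flips 1 -> legal
W mobility = 5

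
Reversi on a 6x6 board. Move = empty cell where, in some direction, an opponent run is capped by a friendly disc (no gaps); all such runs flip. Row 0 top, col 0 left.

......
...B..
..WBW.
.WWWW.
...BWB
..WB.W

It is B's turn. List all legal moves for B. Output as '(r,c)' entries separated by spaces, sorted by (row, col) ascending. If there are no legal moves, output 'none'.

(1,1): no bracket -> illegal
(1,2): no bracket -> illegal
(1,4): no bracket -> illegal
(1,5): no bracket -> illegal
(2,0): no bracket -> illegal
(2,1): flips 2 -> legal
(2,5): flips 2 -> legal
(3,0): no bracket -> illegal
(3,5): flips 2 -> legal
(4,0): flips 2 -> legal
(4,1): flips 1 -> legal
(4,2): no bracket -> illegal
(5,1): flips 1 -> legal
(5,4): no bracket -> illegal

Answer: (2,1) (2,5) (3,5) (4,0) (4,1) (5,1)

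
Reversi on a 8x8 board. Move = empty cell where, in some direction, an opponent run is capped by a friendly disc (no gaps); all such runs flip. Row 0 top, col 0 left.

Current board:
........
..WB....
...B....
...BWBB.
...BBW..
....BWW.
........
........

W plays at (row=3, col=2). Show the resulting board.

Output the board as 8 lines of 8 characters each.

Place W at (3,2); scan 8 dirs for brackets.
Dir NW: first cell '.' (not opp) -> no flip
Dir N: first cell '.' (not opp) -> no flip
Dir NE: opp run (2,3), next='.' -> no flip
Dir W: first cell '.' (not opp) -> no flip
Dir E: opp run (3,3) capped by W -> flip
Dir SW: first cell '.' (not opp) -> no flip
Dir S: first cell '.' (not opp) -> no flip
Dir SE: opp run (4,3) (5,4), next='.' -> no flip
All flips: (3,3)

Answer: ........
..WB....
...B....
..WWWBB.
...BBW..
....BWW.
........
........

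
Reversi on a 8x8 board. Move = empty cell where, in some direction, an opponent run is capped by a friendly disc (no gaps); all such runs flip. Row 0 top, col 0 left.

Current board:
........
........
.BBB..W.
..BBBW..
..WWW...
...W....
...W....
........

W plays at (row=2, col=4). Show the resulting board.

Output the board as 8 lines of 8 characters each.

Place W at (2,4); scan 8 dirs for brackets.
Dir NW: first cell '.' (not opp) -> no flip
Dir N: first cell '.' (not opp) -> no flip
Dir NE: first cell '.' (not opp) -> no flip
Dir W: opp run (2,3) (2,2) (2,1), next='.' -> no flip
Dir E: first cell '.' (not opp) -> no flip
Dir SW: opp run (3,3) capped by W -> flip
Dir S: opp run (3,4) capped by W -> flip
Dir SE: first cell 'W' (not opp) -> no flip
All flips: (3,3) (3,4)

Answer: ........
........
.BBBW.W.
..BWWW..
..WWW...
...W....
...W....
........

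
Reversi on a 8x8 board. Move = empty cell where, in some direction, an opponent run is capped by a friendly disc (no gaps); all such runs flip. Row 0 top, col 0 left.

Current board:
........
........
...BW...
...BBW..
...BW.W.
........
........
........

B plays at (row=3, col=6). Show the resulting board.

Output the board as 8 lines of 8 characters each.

Answer: ........
........
...BW...
...BBBB.
...BW.W.
........
........
........

Derivation:
Place B at (3,6); scan 8 dirs for brackets.
Dir NW: first cell '.' (not opp) -> no flip
Dir N: first cell '.' (not opp) -> no flip
Dir NE: first cell '.' (not opp) -> no flip
Dir W: opp run (3,5) capped by B -> flip
Dir E: first cell '.' (not opp) -> no flip
Dir SW: first cell '.' (not opp) -> no flip
Dir S: opp run (4,6), next='.' -> no flip
Dir SE: first cell '.' (not opp) -> no flip
All flips: (3,5)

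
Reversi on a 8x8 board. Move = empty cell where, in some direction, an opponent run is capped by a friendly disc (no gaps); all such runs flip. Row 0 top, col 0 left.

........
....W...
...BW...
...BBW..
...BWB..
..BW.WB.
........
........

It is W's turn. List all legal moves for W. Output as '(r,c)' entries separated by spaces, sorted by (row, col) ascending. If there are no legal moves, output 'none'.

(1,2): no bracket -> illegal
(1,3): flips 3 -> legal
(2,2): flips 2 -> legal
(2,5): no bracket -> illegal
(3,2): flips 3 -> legal
(3,6): no bracket -> illegal
(4,1): no bracket -> illegal
(4,2): flips 2 -> legal
(4,6): flips 1 -> legal
(4,7): no bracket -> illegal
(5,1): flips 1 -> legal
(5,4): no bracket -> illegal
(5,7): flips 1 -> legal
(6,1): no bracket -> illegal
(6,2): no bracket -> illegal
(6,3): no bracket -> illegal
(6,5): no bracket -> illegal
(6,6): no bracket -> illegal
(6,7): no bracket -> illegal

Answer: (1,3) (2,2) (3,2) (4,2) (4,6) (5,1) (5,7)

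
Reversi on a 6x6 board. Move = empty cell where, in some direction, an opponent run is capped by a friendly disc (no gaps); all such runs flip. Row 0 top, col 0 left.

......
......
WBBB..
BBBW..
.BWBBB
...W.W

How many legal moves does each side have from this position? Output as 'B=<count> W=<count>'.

Answer: B=3 W=6

Derivation:
-- B to move --
(1,0): flips 1 -> legal
(1,1): no bracket -> illegal
(2,4): no bracket -> illegal
(3,4): flips 1 -> legal
(5,1): no bracket -> illegal
(5,2): flips 1 -> legal
(5,4): no bracket -> illegal
B mobility = 3
-- W to move --
(1,0): no bracket -> illegal
(1,1): flips 1 -> legal
(1,2): flips 2 -> legal
(1,3): flips 1 -> legal
(1,4): no bracket -> illegal
(2,4): flips 3 -> legal
(3,4): no bracket -> illegal
(3,5): flips 2 -> legal
(4,0): flips 2 -> legal
(5,0): no bracket -> illegal
(5,1): no bracket -> illegal
(5,2): no bracket -> illegal
(5,4): no bracket -> illegal
W mobility = 6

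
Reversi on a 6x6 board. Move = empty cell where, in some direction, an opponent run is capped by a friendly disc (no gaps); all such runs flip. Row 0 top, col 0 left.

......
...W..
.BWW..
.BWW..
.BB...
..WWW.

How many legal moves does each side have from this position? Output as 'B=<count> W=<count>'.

Answer: B=6 W=6

Derivation:
-- B to move --
(0,2): no bracket -> illegal
(0,3): no bracket -> illegal
(0,4): flips 2 -> legal
(1,1): no bracket -> illegal
(1,2): flips 2 -> legal
(1,4): flips 2 -> legal
(2,4): flips 3 -> legal
(3,4): flips 2 -> legal
(4,3): flips 1 -> legal
(4,4): no bracket -> illegal
(4,5): no bracket -> illegal
(5,1): no bracket -> illegal
(5,5): no bracket -> illegal
B mobility = 6
-- W to move --
(1,0): flips 1 -> legal
(1,1): no bracket -> illegal
(1,2): no bracket -> illegal
(2,0): flips 3 -> legal
(3,0): flips 2 -> legal
(4,0): flips 1 -> legal
(4,3): no bracket -> illegal
(5,0): flips 1 -> legal
(5,1): flips 1 -> legal
W mobility = 6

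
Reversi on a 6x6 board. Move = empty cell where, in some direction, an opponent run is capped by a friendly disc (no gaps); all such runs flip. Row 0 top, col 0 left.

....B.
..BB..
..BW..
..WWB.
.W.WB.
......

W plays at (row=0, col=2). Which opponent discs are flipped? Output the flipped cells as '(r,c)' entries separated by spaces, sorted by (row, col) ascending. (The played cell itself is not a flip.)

Answer: (1,2) (2,2)

Derivation:
Dir NW: edge -> no flip
Dir N: edge -> no flip
Dir NE: edge -> no flip
Dir W: first cell '.' (not opp) -> no flip
Dir E: first cell '.' (not opp) -> no flip
Dir SW: first cell '.' (not opp) -> no flip
Dir S: opp run (1,2) (2,2) capped by W -> flip
Dir SE: opp run (1,3), next='.' -> no flip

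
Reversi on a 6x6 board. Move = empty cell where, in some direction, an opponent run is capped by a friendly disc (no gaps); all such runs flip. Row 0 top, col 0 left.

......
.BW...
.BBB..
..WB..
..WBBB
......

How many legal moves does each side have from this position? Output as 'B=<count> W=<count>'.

-- B to move --
(0,1): flips 1 -> legal
(0,2): flips 1 -> legal
(0,3): flips 1 -> legal
(1,3): flips 1 -> legal
(3,1): flips 1 -> legal
(4,1): flips 2 -> legal
(5,1): flips 1 -> legal
(5,2): flips 2 -> legal
(5,3): no bracket -> illegal
B mobility = 8
-- W to move --
(0,0): no bracket -> illegal
(0,1): no bracket -> illegal
(0,2): no bracket -> illegal
(1,0): flips 2 -> legal
(1,3): no bracket -> illegal
(1,4): flips 1 -> legal
(2,0): no bracket -> illegal
(2,4): flips 1 -> legal
(3,0): flips 1 -> legal
(3,1): no bracket -> illegal
(3,4): flips 2 -> legal
(3,5): no bracket -> illegal
(5,2): no bracket -> illegal
(5,3): no bracket -> illegal
(5,4): flips 1 -> legal
(5,5): no bracket -> illegal
W mobility = 6

Answer: B=8 W=6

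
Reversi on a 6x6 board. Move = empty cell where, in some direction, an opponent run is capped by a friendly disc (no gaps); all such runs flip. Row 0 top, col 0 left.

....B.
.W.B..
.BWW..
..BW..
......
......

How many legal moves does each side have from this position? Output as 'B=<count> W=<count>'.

-- B to move --
(0,0): no bracket -> illegal
(0,1): flips 1 -> legal
(0,2): no bracket -> illegal
(1,0): no bracket -> illegal
(1,2): flips 1 -> legal
(1,4): flips 1 -> legal
(2,0): no bracket -> illegal
(2,4): flips 2 -> legal
(3,1): flips 1 -> legal
(3,4): flips 1 -> legal
(4,2): no bracket -> illegal
(4,3): flips 2 -> legal
(4,4): no bracket -> illegal
B mobility = 7
-- W to move --
(0,2): no bracket -> illegal
(0,3): flips 1 -> legal
(0,5): no bracket -> illegal
(1,0): no bracket -> illegal
(1,2): no bracket -> illegal
(1,4): no bracket -> illegal
(1,5): no bracket -> illegal
(2,0): flips 1 -> legal
(2,4): no bracket -> illegal
(3,0): no bracket -> illegal
(3,1): flips 2 -> legal
(4,1): flips 1 -> legal
(4,2): flips 1 -> legal
(4,3): no bracket -> illegal
W mobility = 5

Answer: B=7 W=5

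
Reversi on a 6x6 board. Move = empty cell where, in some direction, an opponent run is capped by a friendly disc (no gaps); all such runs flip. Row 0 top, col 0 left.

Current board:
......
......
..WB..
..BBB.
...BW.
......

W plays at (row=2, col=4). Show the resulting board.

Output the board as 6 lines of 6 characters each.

Answer: ......
......
..WWW.
..BBW.
...BW.
......

Derivation:
Place W at (2,4); scan 8 dirs for brackets.
Dir NW: first cell '.' (not opp) -> no flip
Dir N: first cell '.' (not opp) -> no flip
Dir NE: first cell '.' (not opp) -> no flip
Dir W: opp run (2,3) capped by W -> flip
Dir E: first cell '.' (not opp) -> no flip
Dir SW: opp run (3,3), next='.' -> no flip
Dir S: opp run (3,4) capped by W -> flip
Dir SE: first cell '.' (not opp) -> no flip
All flips: (2,3) (3,4)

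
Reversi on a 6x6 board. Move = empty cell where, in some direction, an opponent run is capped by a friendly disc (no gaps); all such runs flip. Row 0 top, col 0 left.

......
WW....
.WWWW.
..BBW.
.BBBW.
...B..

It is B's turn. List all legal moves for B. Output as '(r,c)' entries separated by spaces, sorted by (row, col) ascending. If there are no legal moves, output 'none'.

Answer: (0,0) (1,2) (1,3) (1,4) (1,5) (2,5) (3,5) (4,5) (5,5)

Derivation:
(0,0): flips 2 -> legal
(0,1): no bracket -> illegal
(0,2): no bracket -> illegal
(1,2): flips 1 -> legal
(1,3): flips 1 -> legal
(1,4): flips 1 -> legal
(1,5): flips 1 -> legal
(2,0): no bracket -> illegal
(2,5): flips 1 -> legal
(3,0): no bracket -> illegal
(3,1): no bracket -> illegal
(3,5): flips 2 -> legal
(4,5): flips 1 -> legal
(5,4): no bracket -> illegal
(5,5): flips 1 -> legal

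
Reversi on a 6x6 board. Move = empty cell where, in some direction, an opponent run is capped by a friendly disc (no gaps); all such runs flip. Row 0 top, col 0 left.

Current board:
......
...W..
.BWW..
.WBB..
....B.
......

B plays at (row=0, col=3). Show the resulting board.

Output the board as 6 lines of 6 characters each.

Answer: ...B..
...B..
.BWB..
.WBB..
....B.
......

Derivation:
Place B at (0,3); scan 8 dirs for brackets.
Dir NW: edge -> no flip
Dir N: edge -> no flip
Dir NE: edge -> no flip
Dir W: first cell '.' (not opp) -> no flip
Dir E: first cell '.' (not opp) -> no flip
Dir SW: first cell '.' (not opp) -> no flip
Dir S: opp run (1,3) (2,3) capped by B -> flip
Dir SE: first cell '.' (not opp) -> no flip
All flips: (1,3) (2,3)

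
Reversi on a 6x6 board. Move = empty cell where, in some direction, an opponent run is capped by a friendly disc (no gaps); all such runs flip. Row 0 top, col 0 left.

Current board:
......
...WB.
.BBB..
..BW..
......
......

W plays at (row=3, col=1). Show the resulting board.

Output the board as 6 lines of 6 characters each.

Place W at (3,1); scan 8 dirs for brackets.
Dir NW: first cell '.' (not opp) -> no flip
Dir N: opp run (2,1), next='.' -> no flip
Dir NE: opp run (2,2) capped by W -> flip
Dir W: first cell '.' (not opp) -> no flip
Dir E: opp run (3,2) capped by W -> flip
Dir SW: first cell '.' (not opp) -> no flip
Dir S: first cell '.' (not opp) -> no flip
Dir SE: first cell '.' (not opp) -> no flip
All flips: (2,2) (3,2)

Answer: ......
...WB.
.BWB..
.WWW..
......
......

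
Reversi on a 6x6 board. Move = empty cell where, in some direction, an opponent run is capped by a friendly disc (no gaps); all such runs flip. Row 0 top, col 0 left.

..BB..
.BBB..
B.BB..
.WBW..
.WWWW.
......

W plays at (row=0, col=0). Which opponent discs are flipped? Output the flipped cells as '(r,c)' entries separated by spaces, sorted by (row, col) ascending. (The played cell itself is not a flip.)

Dir NW: edge -> no flip
Dir N: edge -> no flip
Dir NE: edge -> no flip
Dir W: edge -> no flip
Dir E: first cell '.' (not opp) -> no flip
Dir SW: edge -> no flip
Dir S: first cell '.' (not opp) -> no flip
Dir SE: opp run (1,1) (2,2) capped by W -> flip

Answer: (1,1) (2,2)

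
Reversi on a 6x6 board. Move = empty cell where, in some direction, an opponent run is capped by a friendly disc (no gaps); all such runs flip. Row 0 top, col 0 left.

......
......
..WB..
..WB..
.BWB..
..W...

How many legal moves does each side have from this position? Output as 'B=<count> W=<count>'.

-- B to move --
(1,1): flips 1 -> legal
(1,2): no bracket -> illegal
(1,3): no bracket -> illegal
(2,1): flips 2 -> legal
(3,1): flips 1 -> legal
(5,1): flips 1 -> legal
(5,3): no bracket -> illegal
B mobility = 4
-- W to move --
(1,2): no bracket -> illegal
(1,3): no bracket -> illegal
(1,4): flips 1 -> legal
(2,4): flips 2 -> legal
(3,0): flips 1 -> legal
(3,1): no bracket -> illegal
(3,4): flips 2 -> legal
(4,0): flips 1 -> legal
(4,4): flips 2 -> legal
(5,0): flips 1 -> legal
(5,1): no bracket -> illegal
(5,3): no bracket -> illegal
(5,4): flips 1 -> legal
W mobility = 8

Answer: B=4 W=8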